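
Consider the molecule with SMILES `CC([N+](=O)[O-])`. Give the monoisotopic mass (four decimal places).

Atom tally by fragment:
  CH3 → C:1 H:3
  CH2NO2 → C:1 H:2 N:1 O:2
Element totals:
  C: 2
  H: 5
  N: 1
  O: 2
Molecular formula: C2H5NO2.
  M = 2(12.0) + 5(1.007825) + 14.003074 + 2(15.994915)
    = 24.000000 + 5.039125 + 14.003074 + 31.989830 = 75.032029

75.0320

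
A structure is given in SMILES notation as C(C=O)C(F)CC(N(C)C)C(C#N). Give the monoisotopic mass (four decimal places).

Atom tally by fragment:
  OHCCH2 → C:2 H:3 O:1
  CH(F) → C:1 H:1 F:1
  CH2 → C:1 H:2
  CH(N(CH3)2) → C:3 H:7 N:1
  CH2CN → C:2 H:2 N:1
Element totals:
  C: 9
  H: 15
  F: 1
  N: 2
  O: 1
Molecular formula: C9H15FN2O.
  M = 9(12.0) + 15(1.007825) + 18.998403 + 2(14.003074) + 15.994915
    = 108.000000 + 15.117375 + 18.998403 + 28.006148 + 15.994915 = 186.116841

186.1168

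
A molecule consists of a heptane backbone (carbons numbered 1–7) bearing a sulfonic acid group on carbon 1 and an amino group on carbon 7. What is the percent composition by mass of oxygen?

Atom tally by fragment:
  HO3SCH2 → C:1 H:3 S:1 O:3
  CH2 → C:1 H:2
  CH2 → C:1 H:2
  CH2 → C:1 H:2
  CH2 → C:1 H:2
  CH2 → C:1 H:2
  CH2NH2 → C:1 H:4 N:1
Element totals:
  C: 7
  H: 17
  N: 1
  O: 3
  S: 1
Molecular formula: C7H17NO3S.
Molar mass = 195.277 g/mol.
Mass from O: 3 × 15.999 = 47.997 g/mol.
%O = 47.997 / 195.277 × 100 = 24.58%.

24.58%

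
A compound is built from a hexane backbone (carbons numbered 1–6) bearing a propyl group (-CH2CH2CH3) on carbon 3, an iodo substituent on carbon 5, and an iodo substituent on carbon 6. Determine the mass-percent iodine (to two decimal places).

66.78%

Atom tally by fragment:
  CH3 → C:1 H:3
  CH2 → C:1 H:2
  CH(CH2CH2CH3) → C:4 H:8
  CH2 → C:1 H:2
  CH(I) → C:1 H:1 I:1
  CH2I → C:1 H:2 I:1
Element totals:
  C: 9
  H: 18
  I: 2
Molecular formula: C9H18I2.
Molar mass = 380.051 g/mol.
Mass from I: 2 × 126.904 = 253.808 g/mol.
%I = 253.808 / 380.051 × 100 = 66.78%.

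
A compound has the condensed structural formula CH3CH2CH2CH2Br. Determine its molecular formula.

Atom tally by fragment:
  CH3 → C:1 H:3
  CH2 → C:1 H:2
  CH2 → C:1 H:2
  CH2Br → C:1 H:2 Br:1
Element totals:
  C: 4
  H: 9
  Br: 1

C4H9Br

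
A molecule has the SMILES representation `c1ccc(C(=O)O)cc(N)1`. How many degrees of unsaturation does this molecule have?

Atom tally by fragment:
  benzene ring core → C:6 H:6
  (− 2 ring H displaced by substituents)
  + COOH → C:1 H:1 O:2
  + NH2 → N:1 H:2
Element totals:
  C: 7
  H: 7
  N: 1
  O: 2
Molecular formula: C7H7NO2.
DoU = (2C + 2 + N − H − X) / 2 = (2·7 + 2 + 1 − 7 − 0) / 2 = 5.

5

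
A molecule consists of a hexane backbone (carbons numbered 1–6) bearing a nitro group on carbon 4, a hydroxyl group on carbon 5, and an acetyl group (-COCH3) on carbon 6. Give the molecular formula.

C8H15NO4

Atom tally by fragment:
  CH3 → C:1 H:3
  CH2 → C:1 H:2
  CH2 → C:1 H:2
  CH(NO2) → C:1 H:1 N:1 O:2
  CH(OH) → C:1 H:2 O:1
  CH2COCH3 → C:3 H:5 O:1
Element totals:
  C: 8
  H: 15
  N: 1
  O: 4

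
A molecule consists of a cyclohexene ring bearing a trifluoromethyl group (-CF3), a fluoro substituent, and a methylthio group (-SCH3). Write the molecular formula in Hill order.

C8H10F4S

Atom tally by fragment:
  cyclohexene ring core → C:6 H:10
  (− 3 ring H displaced by substituents)
  + CF3 → C:1 F:3
  + F → F:1
  + SCH3 → C:1 H:3 S:1
Element totals:
  C: 8
  H: 10
  F: 4
  S: 1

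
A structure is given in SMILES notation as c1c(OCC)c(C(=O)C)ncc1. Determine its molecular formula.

Atom tally by fragment:
  pyridine ring core → C:5 H:5 N:1
  (− 2 ring H displaced by substituents)
  + OC2H5 → C:2 H:5 O:1
  + COCH3 → C:2 H:3 O:1
Element totals:
  C: 9
  H: 11
  N: 1
  O: 2

C9H11NO2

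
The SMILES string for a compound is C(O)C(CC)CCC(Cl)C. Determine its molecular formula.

C8H17ClO

Atom tally by fragment:
  HOCH2 → C:1 H:3 O:1
  CH(C2H5) → C:3 H:6
  CH2 → C:1 H:2
  CH2 → C:1 H:2
  CH(Cl) → C:1 H:1 Cl:1
  CH3 → C:1 H:3
Element totals:
  C: 8
  H: 17
  Cl: 1
  O: 1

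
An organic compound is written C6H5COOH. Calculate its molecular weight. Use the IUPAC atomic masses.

Atom tally by fragment:
  benzene ring core → C:6 H:6
  (− 1 ring H displaced by substituents)
  + COOH → C:1 H:1 O:2
Element totals:
  C: 7
  H: 6
  O: 2
Molecular formula: C7H6O2.
  M = 7(12.011) + 6(1.008) + 2(15.999)
    = 84.077 + 6.048 + 31.998 = 122.123

122.12 g/mol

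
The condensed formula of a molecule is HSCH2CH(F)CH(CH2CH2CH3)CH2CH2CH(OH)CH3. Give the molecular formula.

Element totals:
  C: 10
  H: 21
  F: 1
  O: 1
  S: 1

C10H21FOS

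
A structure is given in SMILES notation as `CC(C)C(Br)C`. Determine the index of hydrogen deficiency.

0

Atom tally by fragment:
  CH3 → C:1 H:3
  CH(CH3) → C:2 H:4
  CH(Br) → C:1 H:1 Br:1
  CH3 → C:1 H:3
Element totals:
  C: 5
  H: 11
  Br: 1
Molecular formula: C5H11Br.
DoU = (2C + 2 + N − H − X) / 2 = (2·5 + 2 + 0 − 11 − 1) / 2 = 0.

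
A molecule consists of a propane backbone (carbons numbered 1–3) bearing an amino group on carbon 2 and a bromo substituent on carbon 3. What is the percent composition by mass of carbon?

Atom tally by fragment:
  CH3 → C:1 H:3
  CH(NH2) → C:1 H:3 N:1
  CH2Br → C:1 H:2 Br:1
Element totals:
  C: 3
  H: 8
  Br: 1
  N: 1
Molecular formula: C3H8BrN.
Molar mass = 138.008 g/mol.
Mass from C: 3 × 12.011 = 36.033 g/mol.
%C = 36.033 / 138.008 × 100 = 26.11%.

26.11%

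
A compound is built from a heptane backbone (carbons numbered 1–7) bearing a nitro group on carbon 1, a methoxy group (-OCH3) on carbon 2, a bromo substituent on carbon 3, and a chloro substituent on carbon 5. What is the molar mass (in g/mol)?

288.57 g/mol

Atom tally by fragment:
  O2NCH2 → C:1 H:2 N:1 O:2
  CH(OCH3) → C:2 H:4 O:1
  CH(Br) → C:1 H:1 Br:1
  CH2 → C:1 H:2
  CH(Cl) → C:1 H:1 Cl:1
  CH2 → C:1 H:2
  CH3 → C:1 H:3
Element totals:
  C: 8
  H: 15
  Br: 1
  Cl: 1
  N: 1
  O: 3
Molecular formula: C8H15BrClNO3.
  M = 8(12.011) + 15(1.008) + 79.904 + 35.45 + 14.007 + 3(15.999)
    = 96.088 + 15.120 + 79.904 + 35.450 + 14.007 + 47.997 = 288.566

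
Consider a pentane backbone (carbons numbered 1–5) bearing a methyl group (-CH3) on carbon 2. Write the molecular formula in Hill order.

C6H14

Atom tally by fragment:
  CH3 → C:1 H:3
  CH(CH3) → C:2 H:4
  CH2 → C:1 H:2
  CH2 → C:1 H:2
  CH3 → C:1 H:3
Element totals:
  C: 6
  H: 14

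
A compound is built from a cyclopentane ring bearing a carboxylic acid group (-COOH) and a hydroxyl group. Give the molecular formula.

C6H10O3

Atom tally by fragment:
  cyclopentane ring core → C:5 H:10
  (− 2 ring H displaced by substituents)
  + COOH → C:1 H:1 O:2
  + OH → O:1 H:1
Element totals:
  C: 6
  H: 10
  O: 3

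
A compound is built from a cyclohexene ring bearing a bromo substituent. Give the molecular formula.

Atom tally by fragment:
  cyclohexene ring core → C:6 H:10
  (− 1 ring H displaced by substituents)
  + Br → Br:1
Element totals:
  C: 6
  H: 9
  Br: 1

C6H9Br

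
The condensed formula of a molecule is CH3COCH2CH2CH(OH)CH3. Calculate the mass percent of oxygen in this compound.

27.55%

Atom tally by fragment:
  CH3COCH2 → C:3 H:5 O:1
  CH2 → C:1 H:2
  CH(OH) → C:1 H:2 O:1
  CH3 → C:1 H:3
Element totals:
  C: 6
  H: 12
  O: 2
Molecular formula: C6H12O2.
Molar mass = 116.160 g/mol.
Mass from O: 2 × 15.999 = 31.998 g/mol.
%O = 31.998 / 116.160 × 100 = 27.55%.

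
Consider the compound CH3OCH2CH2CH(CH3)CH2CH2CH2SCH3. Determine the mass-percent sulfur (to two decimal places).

18.18%

Atom tally by fragment:
  CH3OCH2 → C:2 H:5 O:1
  CH2 → C:1 H:2
  CH(CH3) → C:2 H:4
  CH2 → C:1 H:2
  CH2 → C:1 H:2
  CH2SCH3 → C:2 H:5 S:1
Element totals:
  C: 9
  H: 20
  O: 1
  S: 1
Molecular formula: C9H20OS.
Molar mass = 176.318 g/mol.
Mass from S: 1 × 32.06 = 32.060 g/mol.
%S = 32.060 / 176.318 × 100 = 18.18%.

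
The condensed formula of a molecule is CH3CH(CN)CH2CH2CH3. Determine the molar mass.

Atom tally by fragment:
  CH3 → C:1 H:3
  CH(CN) → C:2 H:1 N:1
  CH2 → C:1 H:2
  CH2 → C:1 H:2
  CH3 → C:1 H:3
Element totals:
  C: 6
  H: 11
  N: 1
Molecular formula: C6H11N.
  M = 6(12.011) + 11(1.008) + 14.007
    = 72.066 + 11.088 + 14.007 = 97.161

97.16 g/mol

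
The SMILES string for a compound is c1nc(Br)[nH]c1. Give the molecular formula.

Atom tally by fragment:
  imidazole ring core → C:3 H:4 N:2
  (− 1 ring H displaced by substituents)
  + Br → Br:1
Element totals:
  C: 3
  H: 3
  Br: 1
  N: 2

C3H3BrN2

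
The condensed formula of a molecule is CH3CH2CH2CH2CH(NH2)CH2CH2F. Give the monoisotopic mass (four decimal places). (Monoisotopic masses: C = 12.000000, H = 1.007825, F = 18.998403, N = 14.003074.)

133.1267

Element totals:
  C: 7
  H: 16
  F: 1
  N: 1
Molecular formula: C7H16FN.
  M = 7(12.0) + 16(1.007825) + 18.998403 + 14.003074
    = 84.000000 + 16.125200 + 18.998403 + 14.003074 = 133.126677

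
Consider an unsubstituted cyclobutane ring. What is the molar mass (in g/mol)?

56.11 g/mol

Atom tally by fragment:
  cyclobutane ring core → C:4 H:8
Element totals:
  C: 4
  H: 8
Molecular formula: C4H8.
  M = 4(12.011) + 8(1.008)
    = 48.044 + 8.064 = 56.108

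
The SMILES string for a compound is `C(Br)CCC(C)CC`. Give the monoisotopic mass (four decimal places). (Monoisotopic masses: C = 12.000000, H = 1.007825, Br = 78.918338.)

Atom tally by fragment:
  BrCH2 → C:1 H:2 Br:1
  CH2 → C:1 H:2
  CH2 → C:1 H:2
  CH(CH3) → C:2 H:4
  CH2 → C:1 H:2
  CH3 → C:1 H:3
Element totals:
  C: 7
  H: 15
  Br: 1
Molecular formula: C7H15Br.
  M = 7(12.0) + 15(1.007825) + 78.918338
    = 84.000000 + 15.117375 + 78.918338 = 178.035713

178.0357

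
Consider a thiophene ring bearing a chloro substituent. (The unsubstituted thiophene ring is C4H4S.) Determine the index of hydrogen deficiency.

Atom tally by fragment:
  thiophene ring core → C:4 H:4 S:1
  (− 1 ring H displaced by substituents)
  + Cl → Cl:1
Element totals:
  C: 4
  H: 3
  Cl: 1
  S: 1
Molecular formula: C4H3ClS.
DoU = (2C + 2 + N − H − X) / 2 = (2·4 + 2 + 0 − 3 − 1) / 2 = 3.

3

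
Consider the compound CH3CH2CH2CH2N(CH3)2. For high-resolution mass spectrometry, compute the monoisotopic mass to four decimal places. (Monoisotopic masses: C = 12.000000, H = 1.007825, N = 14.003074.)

101.1204

Atom tally by fragment:
  CH3 → C:1 H:3
  CH2 → C:1 H:2
  CH2 → C:1 H:2
  CH2N(CH3)2 → C:3 H:8 N:1
Element totals:
  C: 6
  H: 15
  N: 1
Molecular formula: C6H15N.
  M = 6(12.0) + 15(1.007825) + 14.003074
    = 72.000000 + 15.117375 + 14.003074 = 101.120449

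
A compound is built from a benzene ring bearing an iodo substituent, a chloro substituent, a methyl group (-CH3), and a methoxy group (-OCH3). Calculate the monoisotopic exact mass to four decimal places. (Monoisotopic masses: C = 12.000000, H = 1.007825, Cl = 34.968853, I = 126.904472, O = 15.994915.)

281.9308

Atom tally by fragment:
  benzene ring core → C:6 H:6
  (− 4 ring H displaced by substituents)
  + I → I:1
  + Cl → Cl:1
  + CH3 → C:1 H:3
  + OCH3 → C:1 H:3 O:1
Element totals:
  C: 8
  H: 8
  Cl: 1
  I: 1
  O: 1
Molecular formula: C8H8ClIO.
  M = 8(12.0) + 8(1.007825) + 34.968853 + 126.904472 + 15.994915
    = 96.000000 + 8.062600 + 34.968853 + 126.904472 + 15.994915 = 281.930840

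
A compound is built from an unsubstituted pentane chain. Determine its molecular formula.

Atom tally by fragment:
  CH3 → C:1 H:3
  CH2 → C:1 H:2
  CH2 → C:1 H:2
  CH2 → C:1 H:2
  CH3 → C:1 H:3
Element totals:
  C: 5
  H: 12

C5H12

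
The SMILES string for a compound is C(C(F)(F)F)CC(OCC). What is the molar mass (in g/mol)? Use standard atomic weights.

Atom tally by fragment:
  F3CCH2 → C:2 H:2 F:3
  CH2 → C:1 H:2
  CH2OC2H5 → C:3 H:7 O:1
Element totals:
  C: 6
  H: 11
  F: 3
  O: 1
Molecular formula: C6H11F3O.
  M = 6(12.011) + 11(1.008) + 3(18.998) + 15.999
    = 72.066 + 11.088 + 56.994 + 15.999 = 156.147

156.15 g/mol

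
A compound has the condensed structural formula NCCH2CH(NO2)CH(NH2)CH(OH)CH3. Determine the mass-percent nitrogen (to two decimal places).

24.27%

Element totals:
  C: 6
  H: 11
  N: 3
  O: 3
Molecular formula: C6H11N3O3.
Molar mass = 173.172 g/mol.
Mass from N: 3 × 14.007 = 42.021 g/mol.
%N = 42.021 / 173.172 × 100 = 24.27%.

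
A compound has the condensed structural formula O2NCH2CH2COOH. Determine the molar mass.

119.08 g/mol

Element totals:
  C: 3
  H: 5
  N: 1
  O: 4
Molecular formula: C3H5NO4.
  M = 3(12.011) + 5(1.008) + 14.007 + 4(15.999)
    = 36.033 + 5.040 + 14.007 + 63.996 = 119.076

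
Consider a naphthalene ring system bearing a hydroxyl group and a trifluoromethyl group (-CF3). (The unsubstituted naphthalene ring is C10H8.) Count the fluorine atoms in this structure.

3

Atom tally by fragment:
  naphthalene ring system core → C:10 H:8
  (− 2 ring H displaced by substituents)
  + OH → O:1 H:1
  + CF3 → C:1 F:3
Element totals:
  C: 11
  H: 7
  F: 3
  O: 1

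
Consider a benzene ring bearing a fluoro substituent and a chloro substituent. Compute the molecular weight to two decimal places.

130.55 g/mol

Atom tally by fragment:
  benzene ring core → C:6 H:6
  (− 2 ring H displaced by substituents)
  + F → F:1
  + Cl → Cl:1
Element totals:
  C: 6
  H: 4
  Cl: 1
  F: 1
Molecular formula: C6H4ClF.
  M = 6(12.011) + 4(1.008) + 35.45 + 18.998
    = 72.066 + 4.032 + 35.450 + 18.998 = 130.546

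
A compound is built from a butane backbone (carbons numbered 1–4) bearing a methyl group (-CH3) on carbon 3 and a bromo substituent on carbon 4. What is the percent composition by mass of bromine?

Atom tally by fragment:
  CH3 → C:1 H:3
  CH2 → C:1 H:2
  CH(CH3) → C:2 H:4
  CH2Br → C:1 H:2 Br:1
Element totals:
  C: 5
  H: 11
  Br: 1
Molecular formula: C5H11Br.
Molar mass = 151.047 g/mol.
Mass from Br: 1 × 79.904 = 79.904 g/mol.
%Br = 79.904 / 151.047 × 100 = 52.90%.

52.90%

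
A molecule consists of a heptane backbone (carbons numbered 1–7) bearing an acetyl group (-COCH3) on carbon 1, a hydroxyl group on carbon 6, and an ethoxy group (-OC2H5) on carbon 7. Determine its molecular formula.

C11H22O3

Atom tally by fragment:
  CH3COCH2 → C:3 H:5 O:1
  CH2 → C:1 H:2
  CH2 → C:1 H:2
  CH2 → C:1 H:2
  CH2 → C:1 H:2
  CH(OH) → C:1 H:2 O:1
  CH2OC2H5 → C:3 H:7 O:1
Element totals:
  C: 11
  H: 22
  O: 3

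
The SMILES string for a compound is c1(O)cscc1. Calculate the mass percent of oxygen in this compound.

Atom tally by fragment:
  thiophene ring core → C:4 H:4 S:1
  (− 1 ring H displaced by substituents)
  + OH → O:1 H:1
Element totals:
  C: 4
  H: 4
  O: 1
  S: 1
Molecular formula: C4H4OS.
Molar mass = 100.135 g/mol.
Mass from O: 1 × 15.999 = 15.999 g/mol.
%O = 15.999 / 100.135 × 100 = 15.98%.

15.98%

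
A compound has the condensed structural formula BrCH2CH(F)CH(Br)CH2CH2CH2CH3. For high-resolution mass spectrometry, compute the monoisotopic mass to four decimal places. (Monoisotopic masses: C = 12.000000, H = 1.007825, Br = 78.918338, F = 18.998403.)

Atom tally by fragment:
  BrCH2 → C:1 H:2 Br:1
  CH(F) → C:1 H:1 F:1
  CH(Br) → C:1 H:1 Br:1
  CH2 → C:1 H:2
  CH2 → C:1 H:2
  CH2 → C:1 H:2
  CH3 → C:1 H:3
Element totals:
  C: 7
  H: 13
  Br: 2
  F: 1
Molecular formula: C7H13Br2F.
  M = 7(12.0) + 13(1.007825) + 2(78.918338) + 18.998403
    = 84.000000 + 13.101725 + 157.836676 + 18.998403 = 273.936804

273.9368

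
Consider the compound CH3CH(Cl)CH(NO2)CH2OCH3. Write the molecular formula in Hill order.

Atom tally by fragment:
  CH3 → C:1 H:3
  CH(Cl) → C:1 H:1 Cl:1
  CH(NO2) → C:1 H:1 N:1 O:2
  CH2OCH3 → C:2 H:5 O:1
Element totals:
  C: 5
  H: 10
  Cl: 1
  N: 1
  O: 3

C5H10ClNO3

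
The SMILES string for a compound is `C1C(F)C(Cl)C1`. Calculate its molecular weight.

108.54 g/mol

Atom tally by fragment:
  cyclobutane ring core → C:4 H:8
  (− 2 ring H displaced by substituents)
  + F → F:1
  + Cl → Cl:1
Element totals:
  C: 4
  H: 6
  Cl: 1
  F: 1
Molecular formula: C4H6ClF.
  M = 4(12.011) + 6(1.008) + 35.45 + 18.998
    = 48.044 + 6.048 + 35.450 + 18.998 = 108.540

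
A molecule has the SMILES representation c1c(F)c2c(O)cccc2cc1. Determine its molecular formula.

Atom tally by fragment:
  naphthalene ring system core → C:10 H:8
  (− 2 ring H displaced by substituents)
  + F → F:1
  + OH → O:1 H:1
Element totals:
  C: 10
  H: 7
  F: 1
  O: 1

C10H7FO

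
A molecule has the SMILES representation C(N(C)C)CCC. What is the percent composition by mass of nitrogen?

Atom tally by fragment:
  (CH3)2NCH2 → C:3 H:8 N:1
  CH2 → C:1 H:2
  CH2 → C:1 H:2
  CH3 → C:1 H:3
Element totals:
  C: 6
  H: 15
  N: 1
Molecular formula: C6H15N.
Molar mass = 101.193 g/mol.
Mass from N: 1 × 14.007 = 14.007 g/mol.
%N = 14.007 / 101.193 × 100 = 13.84%.

13.84%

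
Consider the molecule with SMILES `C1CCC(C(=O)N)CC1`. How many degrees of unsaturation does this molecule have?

2

Atom tally by fragment:
  cyclohexane ring core → C:6 H:12
  (− 1 ring H displaced by substituents)
  + CONH2 → C:1 H:2 O:1 N:1
Element totals:
  C: 7
  H: 13
  N: 1
  O: 1
Molecular formula: C7H13NO.
DoU = (2C + 2 + N − H − X) / 2 = (2·7 + 2 + 1 − 13 − 0) / 2 = 2.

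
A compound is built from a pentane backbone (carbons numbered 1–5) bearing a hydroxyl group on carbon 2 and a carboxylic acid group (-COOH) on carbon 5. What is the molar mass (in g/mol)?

Atom tally by fragment:
  CH3 → C:1 H:3
  CH(OH) → C:1 H:2 O:1
  CH2 → C:1 H:2
  CH2 → C:1 H:2
  CH2COOH → C:2 H:3 O:2
Element totals:
  C: 6
  H: 12
  O: 3
Molecular formula: C6H12O3.
  M = 6(12.011) + 12(1.008) + 3(15.999)
    = 72.066 + 12.096 + 47.997 = 132.159

132.16 g/mol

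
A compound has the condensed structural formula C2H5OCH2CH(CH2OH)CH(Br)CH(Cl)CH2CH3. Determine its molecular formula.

C9H18BrClO2

Element totals:
  C: 9
  H: 18
  Br: 1
  Cl: 1
  O: 2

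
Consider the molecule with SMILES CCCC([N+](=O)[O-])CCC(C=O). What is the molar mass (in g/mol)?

173.21 g/mol

Atom tally by fragment:
  CH3 → C:1 H:3
  CH2 → C:1 H:2
  CH2 → C:1 H:2
  CH(NO2) → C:1 H:1 N:1 O:2
  CH2 → C:1 H:2
  CH2 → C:1 H:2
  CH2CHO → C:2 H:3 O:1
Element totals:
  C: 8
  H: 15
  N: 1
  O: 3
Molecular formula: C8H15NO3.
  M = 8(12.011) + 15(1.008) + 14.007 + 3(15.999)
    = 96.088 + 15.120 + 14.007 + 47.997 = 173.212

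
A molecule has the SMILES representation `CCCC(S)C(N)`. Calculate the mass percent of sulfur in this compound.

Atom tally by fragment:
  CH3 → C:1 H:3
  CH2 → C:1 H:2
  CH2 → C:1 H:2
  CH(SH) → C:1 H:2 S:1
  CH2NH2 → C:1 H:4 N:1
Element totals:
  C: 5
  H: 13
  N: 1
  S: 1
Molecular formula: C5H13NS.
Molar mass = 119.226 g/mol.
Mass from S: 1 × 32.06 = 32.060 g/mol.
%S = 32.060 / 119.226 × 100 = 26.89%.

26.89%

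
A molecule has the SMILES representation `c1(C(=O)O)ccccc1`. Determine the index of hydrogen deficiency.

Atom tally by fragment:
  benzene ring core → C:6 H:6
  (− 1 ring H displaced by substituents)
  + COOH → C:1 H:1 O:2
Element totals:
  C: 7
  H: 6
  O: 2
Molecular formula: C7H6O2.
DoU = (2C + 2 + N − H − X) / 2 = (2·7 + 2 + 0 − 6 − 0) / 2 = 5.

5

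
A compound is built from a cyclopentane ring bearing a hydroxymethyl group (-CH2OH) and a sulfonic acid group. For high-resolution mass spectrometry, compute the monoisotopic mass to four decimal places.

Atom tally by fragment:
  cyclopentane ring core → C:5 H:10
  (− 2 ring H displaced by substituents)
  + CH2OH → C:1 H:3 O:1
  + SO3H → S:1 O:3 H:1
Element totals:
  C: 6
  H: 12
  O: 4
  S: 1
Molecular formula: C6H12O4S.
  M = 6(12.0) + 12(1.007825) + 4(15.994915) + 31.972071
    = 72.000000 + 12.093900 + 63.979660 + 31.972071 = 180.045631

180.0456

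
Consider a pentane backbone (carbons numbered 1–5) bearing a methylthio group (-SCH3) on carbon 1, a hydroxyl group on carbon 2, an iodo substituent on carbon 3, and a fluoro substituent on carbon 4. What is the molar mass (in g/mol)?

Atom tally by fragment:
  CH3SCH2 → C:2 H:5 S:1
  CH(OH) → C:1 H:2 O:1
  CH(I) → C:1 H:1 I:1
  CH(F) → C:1 H:1 F:1
  CH3 → C:1 H:3
Element totals:
  C: 6
  H: 12
  F: 1
  I: 1
  O: 1
  S: 1
Molecular formula: C6H12FIOS.
  M = 6(12.011) + 12(1.008) + 18.998 + 126.904 + 15.999 + 32.06
    = 72.066 + 12.096 + 18.998 + 126.904 + 15.999 + 32.060 = 278.123

278.12 g/mol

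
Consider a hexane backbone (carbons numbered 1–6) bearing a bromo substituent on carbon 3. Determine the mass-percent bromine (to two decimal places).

Atom tally by fragment:
  CH3 → C:1 H:3
  CH2 → C:1 H:2
  CH(Br) → C:1 H:1 Br:1
  CH2 → C:1 H:2
  CH2 → C:1 H:2
  CH3 → C:1 H:3
Element totals:
  C: 6
  H: 13
  Br: 1
Molecular formula: C6H13Br.
Molar mass = 165.074 g/mol.
Mass from Br: 1 × 79.904 = 79.904 g/mol.
%Br = 79.904 / 165.074 × 100 = 48.40%.

48.40%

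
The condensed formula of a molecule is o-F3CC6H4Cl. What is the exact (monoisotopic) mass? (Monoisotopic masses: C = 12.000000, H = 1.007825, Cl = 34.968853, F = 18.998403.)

Atom tally by fragment:
  benzene ring core → C:6 H:6
  (− 2 ring H displaced by substituents)
  + CF3 → C:1 F:3
  + Cl → Cl:1
Element totals:
  C: 7
  H: 4
  Cl: 1
  F: 3
Molecular formula: C7H4ClF3.
  M = 7(12.0) + 4(1.007825) + 34.968853 + 3(18.998403)
    = 84.000000 + 4.031300 + 34.968853 + 56.995209 = 179.995362

179.9954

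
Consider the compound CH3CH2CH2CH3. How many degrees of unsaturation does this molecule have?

Element totals:
  C: 4
  H: 10
Molecular formula: C4H10.
DoU = (2C + 2 + N − H − X) / 2 = (2·4 + 2 + 0 − 10 − 0) / 2 = 0.

0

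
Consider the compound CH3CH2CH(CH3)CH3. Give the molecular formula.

C5H12

Atom tally by fragment:
  CH3 → C:1 H:3
  CH2 → C:1 H:2
  CH(CH3) → C:2 H:4
  CH3 → C:1 H:3
Element totals:
  C: 5
  H: 12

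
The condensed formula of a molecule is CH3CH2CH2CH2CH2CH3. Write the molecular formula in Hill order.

Atom tally by fragment:
  CH3 → C:1 H:3
  CH2 → C:1 H:2
  CH2 → C:1 H:2
  CH2 → C:1 H:2
  CH2 → C:1 H:2
  CH3 → C:1 H:3
Element totals:
  C: 6
  H: 14

C6H14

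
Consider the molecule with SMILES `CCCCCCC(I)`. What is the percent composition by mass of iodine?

Atom tally by fragment:
  CH3 → C:1 H:3
  CH2 → C:1 H:2
  CH2 → C:1 H:2
  CH2 → C:1 H:2
  CH2 → C:1 H:2
  CH2 → C:1 H:2
  CH2I → C:1 H:2 I:1
Element totals:
  C: 7
  H: 15
  I: 1
Molecular formula: C7H15I.
Molar mass = 226.101 g/mol.
Mass from I: 1 × 126.904 = 126.904 g/mol.
%I = 126.904 / 226.101 × 100 = 56.13%.

56.13%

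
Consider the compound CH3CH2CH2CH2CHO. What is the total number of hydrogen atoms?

Element totals:
  C: 5
  H: 10
  O: 1

10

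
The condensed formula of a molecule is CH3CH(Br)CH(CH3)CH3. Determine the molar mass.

Element totals:
  C: 5
  H: 11
  Br: 1
Molecular formula: C5H11Br.
  M = 5(12.011) + 11(1.008) + 79.904
    = 60.055 + 11.088 + 79.904 = 151.047

151.05 g/mol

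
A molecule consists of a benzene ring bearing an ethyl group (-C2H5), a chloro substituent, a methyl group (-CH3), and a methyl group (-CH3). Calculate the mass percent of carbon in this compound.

Atom tally by fragment:
  benzene ring core → C:6 H:6
  (− 4 ring H displaced by substituents)
  + C2H5 → C:2 H:5
  + Cl → Cl:1
  + CH3 → C:1 H:3
  + CH3 → C:1 H:3
Element totals:
  C: 10
  H: 13
  Cl: 1
Molecular formula: C10H13Cl.
Molar mass = 168.664 g/mol.
Mass from C: 10 × 12.011 = 120.110 g/mol.
%C = 120.110 / 168.664 × 100 = 71.21%.

71.21%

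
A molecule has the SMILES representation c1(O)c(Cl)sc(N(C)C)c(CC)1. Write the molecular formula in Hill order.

C8H12ClNOS

Atom tally by fragment:
  thiophene ring core → C:4 H:4 S:1
  (− 4 ring H displaced by substituents)
  + OH → O:1 H:1
  + Cl → Cl:1
  + N(CH3)2 → N:1 C:2 H:6
  + C2H5 → C:2 H:5
Element totals:
  C: 8
  H: 12
  Cl: 1
  N: 1
  O: 1
  S: 1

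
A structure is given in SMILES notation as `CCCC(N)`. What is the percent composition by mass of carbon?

65.69%

Atom tally by fragment:
  CH3 → C:1 H:3
  CH2 → C:1 H:2
  CH2 → C:1 H:2
  CH2NH2 → C:1 H:4 N:1
Element totals:
  C: 4
  H: 11
  N: 1
Molecular formula: C4H11N.
Molar mass = 73.139 g/mol.
Mass from C: 4 × 12.011 = 48.044 g/mol.
%C = 48.044 / 73.139 × 100 = 65.69%.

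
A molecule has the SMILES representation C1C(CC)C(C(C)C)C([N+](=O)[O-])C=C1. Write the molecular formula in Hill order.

Atom tally by fragment:
  cyclohexene ring core → C:6 H:10
  (− 3 ring H displaced by substituents)
  + C2H5 → C:2 H:5
  + CH(CH3)2 → C:3 H:7
  + NO2 → N:1 O:2
Element totals:
  C: 11
  H: 19
  N: 1
  O: 2

C11H19NO2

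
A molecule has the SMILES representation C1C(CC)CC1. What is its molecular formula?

Atom tally by fragment:
  cyclobutane ring core → C:4 H:8
  (− 1 ring H displaced by substituents)
  + C2H5 → C:2 H:5
Element totals:
  C: 6
  H: 12

C6H12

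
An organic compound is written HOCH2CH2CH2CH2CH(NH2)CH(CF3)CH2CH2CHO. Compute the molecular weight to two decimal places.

Atom tally by fragment:
  HOCH2CH2 → C:2 H:5 O:1
  CH2 → C:1 H:2
  CH2 → C:1 H:2
  CH(NH2) → C:1 H:3 N:1
  CH(CF3) → C:2 H:1 F:3
  CH2 → C:1 H:2
  CH2CHO → C:2 H:3 O:1
Element totals:
  C: 10
  H: 18
  F: 3
  N: 1
  O: 2
Molecular formula: C10H18F3NO2.
  M = 10(12.011) + 18(1.008) + 3(18.998) + 14.007 + 2(15.999)
    = 120.110 + 18.144 + 56.994 + 14.007 + 31.998 = 241.253

241.25 g/mol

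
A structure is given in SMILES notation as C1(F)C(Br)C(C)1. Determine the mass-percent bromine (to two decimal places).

52.23%

Atom tally by fragment:
  cyclopropane ring core → C:3 H:6
  (− 3 ring H displaced by substituents)
  + F → F:1
  + Br → Br:1
  + CH3 → C:1 H:3
Element totals:
  C: 4
  H: 6
  Br: 1
  F: 1
Molecular formula: C4H6BrF.
Molar mass = 152.994 g/mol.
Mass from Br: 1 × 79.904 = 79.904 g/mol.
%Br = 79.904 / 152.994 × 100 = 52.23%.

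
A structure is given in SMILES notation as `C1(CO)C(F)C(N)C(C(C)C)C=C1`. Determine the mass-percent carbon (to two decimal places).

64.14%

Atom tally by fragment:
  cyclohexene ring core → C:6 H:10
  (− 4 ring H displaced by substituents)
  + CH2OH → C:1 H:3 O:1
  + F → F:1
  + NH2 → N:1 H:2
  + CH(CH3)2 → C:3 H:7
Element totals:
  C: 10
  H: 18
  F: 1
  N: 1
  O: 1
Molecular formula: C10H18FNO.
Molar mass = 187.258 g/mol.
Mass from C: 10 × 12.011 = 120.110 g/mol.
%C = 120.110 / 187.258 × 100 = 64.14%.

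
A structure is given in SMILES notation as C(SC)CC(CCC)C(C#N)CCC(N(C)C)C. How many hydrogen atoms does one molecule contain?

Atom tally by fragment:
  CH3SCH2 → C:2 H:5 S:1
  CH2 → C:1 H:2
  CH(CH2CH2CH3) → C:4 H:8
  CH(CN) → C:2 H:1 N:1
  CH2 → C:1 H:2
  CH2 → C:1 H:2
  CH(N(CH3)2) → C:3 H:7 N:1
  CH3 → C:1 H:3
Element totals:
  C: 15
  H: 30
  N: 2
  S: 1

30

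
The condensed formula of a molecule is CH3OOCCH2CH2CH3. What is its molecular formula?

Atom tally by fragment:
  CH3OOCCH2 → C:3 H:5 O:2
  CH2 → C:1 H:2
  CH3 → C:1 H:3
Element totals:
  C: 5
  H: 10
  O: 2

C5H10O2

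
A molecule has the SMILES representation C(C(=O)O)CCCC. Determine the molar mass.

116.16 g/mol

Atom tally by fragment:
  HOOCCH2 → C:2 H:3 O:2
  CH2 → C:1 H:2
  CH2 → C:1 H:2
  CH2 → C:1 H:2
  CH3 → C:1 H:3
Element totals:
  C: 6
  H: 12
  O: 2
Molecular formula: C6H12O2.
  M = 6(12.011) + 12(1.008) + 2(15.999)
    = 72.066 + 12.096 + 31.998 = 116.160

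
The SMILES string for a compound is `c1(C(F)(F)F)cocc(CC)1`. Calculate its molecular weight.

164.13 g/mol

Atom tally by fragment:
  furan ring core → C:4 H:4 O:1
  (− 2 ring H displaced by substituents)
  + CF3 → C:1 F:3
  + C2H5 → C:2 H:5
Element totals:
  C: 7
  H: 7
  F: 3
  O: 1
Molecular formula: C7H7F3O.
  M = 7(12.011) + 7(1.008) + 3(18.998) + 15.999
    = 84.077 + 7.056 + 56.994 + 15.999 = 164.126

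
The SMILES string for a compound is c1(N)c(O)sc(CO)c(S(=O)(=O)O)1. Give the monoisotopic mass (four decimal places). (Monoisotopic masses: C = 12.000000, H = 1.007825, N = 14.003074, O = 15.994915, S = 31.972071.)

Atom tally by fragment:
  thiophene ring core → C:4 H:4 S:1
  (− 4 ring H displaced by substituents)
  + NH2 → N:1 H:2
  + OH → O:1 H:1
  + CH2OH → C:1 H:3 O:1
  + SO3H → S:1 O:3 H:1
Element totals:
  C: 5
  H: 7
  N: 1
  O: 5
  S: 2
Molecular formula: C5H7NO5S2.
  M = 5(12.0) + 7(1.007825) + 14.003074 + 5(15.994915) + 2(31.972071)
    = 60.000000 + 7.054775 + 14.003074 + 79.974575 + 63.944142 = 224.976566

224.9766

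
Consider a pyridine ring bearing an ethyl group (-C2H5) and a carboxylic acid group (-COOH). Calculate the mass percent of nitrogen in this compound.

Atom tally by fragment:
  pyridine ring core → C:5 H:5 N:1
  (− 2 ring H displaced by substituents)
  + C2H5 → C:2 H:5
  + COOH → C:1 H:1 O:2
Element totals:
  C: 8
  H: 9
  N: 1
  O: 2
Molecular formula: C8H9NO2.
Molar mass = 151.165 g/mol.
Mass from N: 1 × 14.007 = 14.007 g/mol.
%N = 14.007 / 151.165 × 100 = 9.27%.

9.27%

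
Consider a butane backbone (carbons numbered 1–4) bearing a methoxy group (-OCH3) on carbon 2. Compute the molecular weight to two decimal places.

88.15 g/mol

Atom tally by fragment:
  CH3 → C:1 H:3
  CH(OCH3) → C:2 H:4 O:1
  CH2 → C:1 H:2
  CH3 → C:1 H:3
Element totals:
  C: 5
  H: 12
  O: 1
Molecular formula: C5H12O.
  M = 5(12.011) + 12(1.008) + 15.999
    = 60.055 + 12.096 + 15.999 = 88.150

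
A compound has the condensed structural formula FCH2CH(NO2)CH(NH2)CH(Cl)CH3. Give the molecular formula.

Atom tally by fragment:
  FCH2 → C:1 H:2 F:1
  CH(NO2) → C:1 H:1 N:1 O:2
  CH(NH2) → C:1 H:3 N:1
  CH(Cl) → C:1 H:1 Cl:1
  CH3 → C:1 H:3
Element totals:
  C: 5
  H: 10
  Cl: 1
  F: 1
  N: 2
  O: 2

C5H10ClFN2O2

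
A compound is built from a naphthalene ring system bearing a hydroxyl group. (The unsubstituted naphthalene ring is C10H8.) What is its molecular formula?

Atom tally by fragment:
  naphthalene ring system core → C:10 H:8
  (− 1 ring H displaced by substituents)
  + OH → O:1 H:1
Element totals:
  C: 10
  H: 8
  O: 1

C10H8O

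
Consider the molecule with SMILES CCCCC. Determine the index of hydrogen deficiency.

0

Atom tally by fragment:
  CH3 → C:1 H:3
  CH2 → C:1 H:2
  CH2 → C:1 H:2
  CH2 → C:1 H:2
  CH3 → C:1 H:3
Element totals:
  C: 5
  H: 12
Molecular formula: C5H12.
DoU = (2C + 2 + N − H − X) / 2 = (2·5 + 2 + 0 − 12 − 0) / 2 = 0.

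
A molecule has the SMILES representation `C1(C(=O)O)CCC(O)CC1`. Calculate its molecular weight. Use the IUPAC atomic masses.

Atom tally by fragment:
  cyclohexane ring core → C:6 H:12
  (− 2 ring H displaced by substituents)
  + COOH → C:1 H:1 O:2
  + OH → O:1 H:1
Element totals:
  C: 7
  H: 12
  O: 3
Molecular formula: C7H12O3.
  M = 7(12.011) + 12(1.008) + 3(15.999)
    = 84.077 + 12.096 + 47.997 = 144.170

144.17 g/mol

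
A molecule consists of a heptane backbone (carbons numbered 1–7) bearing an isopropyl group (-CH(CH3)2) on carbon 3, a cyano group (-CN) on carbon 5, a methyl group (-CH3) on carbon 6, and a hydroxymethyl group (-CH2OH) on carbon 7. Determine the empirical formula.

Atom tally by fragment:
  CH3 → C:1 H:3
  CH2 → C:1 H:2
  CH(CH(CH3)2) → C:4 H:8
  CH2 → C:1 H:2
  CH(CN) → C:2 H:1 N:1
  CH(CH3) → C:2 H:4
  CH2CH2OH → C:2 H:5 O:1
Element totals:
  C: 13
  H: 25
  N: 1
  O: 1
Molecular formula: C13H25NO.
gcd of subscripts (13, 25, 1, 1) = 1, so the empirical formula equals the molecular formula.

C13H25NO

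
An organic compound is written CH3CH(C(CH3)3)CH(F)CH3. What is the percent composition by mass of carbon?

72.67%

Element totals:
  C: 8
  H: 17
  F: 1
Molecular formula: C8H17F.
Molar mass = 132.222 g/mol.
Mass from C: 8 × 12.011 = 96.088 g/mol.
%C = 96.088 / 132.222 × 100 = 72.67%.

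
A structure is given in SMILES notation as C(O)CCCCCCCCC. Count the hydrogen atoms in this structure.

Atom tally by fragment:
  HOCH2 → C:1 H:3 O:1
  CH2 → C:1 H:2
  CH2 → C:1 H:2
  CH2 → C:1 H:2
  CH2 → C:1 H:2
  CH2 → C:1 H:2
  CH2 → C:1 H:2
  CH2 → C:1 H:2
  CH2 → C:1 H:2
  CH3 → C:1 H:3
Element totals:
  C: 10
  H: 22
  O: 1

22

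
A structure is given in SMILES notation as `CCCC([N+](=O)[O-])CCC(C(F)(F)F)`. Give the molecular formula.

Atom tally by fragment:
  CH3 → C:1 H:3
  CH2 → C:1 H:2
  CH2 → C:1 H:2
  CH(NO2) → C:1 H:1 N:1 O:2
  CH2 → C:1 H:2
  CH2 → C:1 H:2
  CH2CF3 → C:2 H:2 F:3
Element totals:
  C: 8
  H: 14
  F: 3
  N: 1
  O: 2

C8H14F3NO2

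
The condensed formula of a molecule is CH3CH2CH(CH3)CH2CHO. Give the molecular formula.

Atom tally by fragment:
  CH3 → C:1 H:3
  CH2 → C:1 H:2
  CH(CH3) → C:2 H:4
  CH2CHO → C:2 H:3 O:1
Element totals:
  C: 6
  H: 12
  O: 1

C6H12O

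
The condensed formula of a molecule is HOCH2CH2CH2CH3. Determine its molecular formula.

Element totals:
  C: 4
  H: 10
  O: 1

C4H10O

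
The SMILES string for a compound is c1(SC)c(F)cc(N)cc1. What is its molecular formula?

Atom tally by fragment:
  benzene ring core → C:6 H:6
  (− 3 ring H displaced by substituents)
  + SCH3 → C:1 H:3 S:1
  + F → F:1
  + NH2 → N:1 H:2
Element totals:
  C: 7
  H: 8
  F: 1
  N: 1
  S: 1

C7H8FNS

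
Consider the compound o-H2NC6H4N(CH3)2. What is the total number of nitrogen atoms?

2

Atom tally by fragment:
  benzene ring core → C:6 H:6
  (− 2 ring H displaced by substituents)
  + NH2 → N:1 H:2
  + N(CH3)2 → N:1 C:2 H:6
Element totals:
  C: 8
  H: 12
  N: 2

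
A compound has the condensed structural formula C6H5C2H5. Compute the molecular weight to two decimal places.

Element totals:
  C: 8
  H: 10
Molecular formula: C8H10.
  M = 8(12.011) + 10(1.008)
    = 96.088 + 10.080 = 106.168

106.17 g/mol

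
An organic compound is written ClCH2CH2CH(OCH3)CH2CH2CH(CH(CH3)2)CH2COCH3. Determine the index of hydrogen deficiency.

Element totals:
  C: 13
  H: 25
  Cl: 1
  O: 2
Molecular formula: C13H25ClO2.
DoU = (2C + 2 + N − H − X) / 2 = (2·13 + 2 + 0 − 25 − 1) / 2 = 1.

1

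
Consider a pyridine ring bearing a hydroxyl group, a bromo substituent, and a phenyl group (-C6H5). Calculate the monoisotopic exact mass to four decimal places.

Atom tally by fragment:
  pyridine ring core → C:5 H:5 N:1
  (− 3 ring H displaced by substituents)
  + OH → O:1 H:1
  + Br → Br:1
  + C6H5 → C:6 H:5
Element totals:
  C: 11
  H: 8
  Br: 1
  N: 1
  O: 1
Molecular formula: C11H8BrNO.
  M = 11(12.0) + 8(1.007825) + 78.918338 + 14.003074 + 15.994915
    = 132.000000 + 8.062600 + 78.918338 + 14.003074 + 15.994915 = 248.978927

248.9789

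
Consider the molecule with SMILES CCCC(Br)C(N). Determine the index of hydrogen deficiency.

Atom tally by fragment:
  CH3 → C:1 H:3
  CH2 → C:1 H:2
  CH2 → C:1 H:2
  CH(Br) → C:1 H:1 Br:1
  CH2NH2 → C:1 H:4 N:1
Element totals:
  C: 5
  H: 12
  Br: 1
  N: 1
Molecular formula: C5H12BrN.
DoU = (2C + 2 + N − H − X) / 2 = (2·5 + 2 + 1 − 12 − 1) / 2 = 0.

0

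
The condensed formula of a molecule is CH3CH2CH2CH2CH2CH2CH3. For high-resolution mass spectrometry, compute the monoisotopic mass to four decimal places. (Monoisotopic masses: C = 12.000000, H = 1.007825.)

100.1252

Atom tally by fragment:
  CH3 → C:1 H:3
  CH2 → C:1 H:2
  CH2 → C:1 H:2
  CH2 → C:1 H:2
  CH2 → C:1 H:2
  CH2 → C:1 H:2
  CH3 → C:1 H:3
Element totals:
  C: 7
  H: 16
Molecular formula: C7H16.
  M = 7(12.0) + 16(1.007825)
    = 84.000000 + 16.125200 = 100.125200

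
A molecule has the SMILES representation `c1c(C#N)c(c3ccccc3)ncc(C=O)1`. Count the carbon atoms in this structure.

Atom tally by fragment:
  pyridine ring core → C:5 H:5 N:1
  (− 3 ring H displaced by substituents)
  + CN → C:1 N:1
  + C6H5 → C:6 H:5
  + CHO → C:1 H:1 O:1
Element totals:
  C: 13
  H: 8
  N: 2
  O: 1

13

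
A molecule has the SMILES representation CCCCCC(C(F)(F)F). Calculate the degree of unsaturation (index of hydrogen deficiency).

0

Atom tally by fragment:
  CH3 → C:1 H:3
  CH2 → C:1 H:2
  CH2 → C:1 H:2
  CH2 → C:1 H:2
  CH2 → C:1 H:2
  CH2CF3 → C:2 H:2 F:3
Element totals:
  C: 7
  H: 13
  F: 3
Molecular formula: C7H13F3.
DoU = (2C + 2 + N − H − X) / 2 = (2·7 + 2 + 0 − 13 − 3) / 2 = 0.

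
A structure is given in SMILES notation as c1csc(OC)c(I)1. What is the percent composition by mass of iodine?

Atom tally by fragment:
  thiophene ring core → C:4 H:4 S:1
  (− 2 ring H displaced by substituents)
  + OCH3 → C:1 H:3 O:1
  + I → I:1
Element totals:
  C: 5
  H: 5
  I: 1
  O: 1
  S: 1
Molecular formula: C5H5IOS.
Molar mass = 240.058 g/mol.
Mass from I: 1 × 126.904 = 126.904 g/mol.
%I = 126.904 / 240.058 × 100 = 52.86%.

52.86%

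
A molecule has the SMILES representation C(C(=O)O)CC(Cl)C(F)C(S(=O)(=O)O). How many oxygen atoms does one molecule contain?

Atom tally by fragment:
  HOOCCH2 → C:2 H:3 O:2
  CH2 → C:1 H:2
  CH(Cl) → C:1 H:1 Cl:1
  CH(F) → C:1 H:1 F:1
  CH2SO3H → C:1 H:3 S:1 O:3
Element totals:
  C: 6
  H: 10
  Cl: 1
  F: 1
  O: 5
  S: 1

5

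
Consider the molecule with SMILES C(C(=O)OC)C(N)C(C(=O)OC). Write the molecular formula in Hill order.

C7H13NO4

Atom tally by fragment:
  CH3OOCCH2 → C:3 H:5 O:2
  CH(NH2) → C:1 H:3 N:1
  CH2COOCH3 → C:3 H:5 O:2
Element totals:
  C: 7
  H: 13
  N: 1
  O: 4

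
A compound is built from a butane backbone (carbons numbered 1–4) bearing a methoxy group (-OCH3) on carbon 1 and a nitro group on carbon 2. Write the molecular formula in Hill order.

Atom tally by fragment:
  CH3OCH2 → C:2 H:5 O:1
  CH(NO2) → C:1 H:1 N:1 O:2
  CH2 → C:1 H:2
  CH3 → C:1 H:3
Element totals:
  C: 5
  H: 11
  N: 1
  O: 3

C5H11NO3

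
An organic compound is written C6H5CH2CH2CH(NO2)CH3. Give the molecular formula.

Atom tally by fragment:
  C6H5CH2 → C:7 H:7
  CH2 → C:1 H:2
  CH(NO2) → C:1 H:1 N:1 O:2
  CH3 → C:1 H:3
Element totals:
  C: 10
  H: 13
  N: 1
  O: 2

C10H13NO2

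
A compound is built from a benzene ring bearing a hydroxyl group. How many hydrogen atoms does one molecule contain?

6

Atom tally by fragment:
  benzene ring core → C:6 H:6
  (− 1 ring H displaced by substituents)
  + OH → O:1 H:1
Element totals:
  C: 6
  H: 6
  O: 1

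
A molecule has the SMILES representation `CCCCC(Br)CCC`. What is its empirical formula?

C8H17Br

Atom tally by fragment:
  CH3 → C:1 H:3
  CH2 → C:1 H:2
  CH2 → C:1 H:2
  CH2 → C:1 H:2
  CH(Br) → C:1 H:1 Br:1
  CH2 → C:1 H:2
  CH2 → C:1 H:2
  CH3 → C:1 H:3
Element totals:
  C: 8
  H: 17
  Br: 1
Molecular formula: C8H17Br.
gcd of subscripts (1, 8, 17) = 1, so the empirical formula equals the molecular formula.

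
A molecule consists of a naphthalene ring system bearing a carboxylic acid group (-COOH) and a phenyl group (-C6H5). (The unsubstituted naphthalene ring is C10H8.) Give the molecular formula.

C17H12O2

Atom tally by fragment:
  naphthalene ring system core → C:10 H:8
  (− 2 ring H displaced by substituents)
  + COOH → C:1 H:1 O:2
  + C6H5 → C:6 H:5
Element totals:
  C: 17
  H: 12
  O: 2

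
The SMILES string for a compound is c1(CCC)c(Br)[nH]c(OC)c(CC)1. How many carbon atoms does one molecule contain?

10

Atom tally by fragment:
  pyrrole ring core → C:4 H:5 N:1
  (− 4 ring H displaced by substituents)
  + CH2CH2CH3 → C:3 H:7
  + Br → Br:1
  + OCH3 → C:1 H:3 O:1
  + C2H5 → C:2 H:5
Element totals:
  C: 10
  H: 16
  Br: 1
  N: 1
  O: 1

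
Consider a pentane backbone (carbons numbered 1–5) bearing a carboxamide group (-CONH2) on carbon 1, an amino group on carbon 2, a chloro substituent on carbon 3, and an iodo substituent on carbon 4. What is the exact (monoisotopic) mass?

Atom tally by fragment:
  H2NOCCH2 → C:2 H:4 O:1 N:1
  CH(NH2) → C:1 H:3 N:1
  CH(Cl) → C:1 H:1 Cl:1
  CH(I) → C:1 H:1 I:1
  CH3 → C:1 H:3
Element totals:
  C: 6
  H: 12
  Cl: 1
  I: 1
  N: 2
  O: 1
Molecular formula: C6H12ClIN2O.
  M = 6(12.0) + 12(1.007825) + 34.968853 + 126.904472 + 2(14.003074) + 15.994915
    = 72.000000 + 12.093900 + 34.968853 + 126.904472 + 28.006148 + 15.994915 = 289.968288

289.9683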